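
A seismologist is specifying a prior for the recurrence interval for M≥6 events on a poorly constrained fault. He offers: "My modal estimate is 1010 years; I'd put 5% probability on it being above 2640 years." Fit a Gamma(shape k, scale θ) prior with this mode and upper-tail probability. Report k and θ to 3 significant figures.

Gamma(k,θ) with k>1 has mode (k−1)θ, so θ = 1010/(k−1).
Need P(X < 2640) = 0.95 with θ tied to k this way. Start at k = 2, θ = 1010: P(X<2640) ≈ 0.735.
Too low — raise k to concentrate. Iterating converges to k ≈ 3.93.
Then θ = 1010/(3.93−1) ≈ 345.

k ≈ 3.93, θ ≈ 345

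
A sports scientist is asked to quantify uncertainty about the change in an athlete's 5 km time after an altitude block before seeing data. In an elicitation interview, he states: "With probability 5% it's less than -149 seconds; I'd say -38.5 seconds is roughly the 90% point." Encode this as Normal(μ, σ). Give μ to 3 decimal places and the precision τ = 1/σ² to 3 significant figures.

μ = -86.891, τ = 0.000701

The p-quantile of Normal(μ,σ) is μ + z_p·σ, with z_{0.05} = -1.645 and z_{0.9} = 1.282.
Eliminate σ: μ = (z₂·x₁ − z₁·x₂)/(z₂ − z₁) = (1.282·-149 − (-1.645)·-38.5)/2.926 = -86.891.
Then σ = (x₂ − x₁)/(z₂ − z₁) = (-38.5 − -149)/2.926 = 37.760.
Precision τ = 1/σ² = 1/37.76² = 0.000701.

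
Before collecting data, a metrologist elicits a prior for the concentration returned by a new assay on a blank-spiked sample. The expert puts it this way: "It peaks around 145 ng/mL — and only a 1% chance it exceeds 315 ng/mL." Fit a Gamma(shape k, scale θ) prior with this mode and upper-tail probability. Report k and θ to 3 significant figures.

k ≈ 9.03, θ ≈ 18.1

Gamma(k,θ) with k>1 has mode (k−1)θ, so θ = 145/(k−1).
Need P(X < 315) = 0.99 with θ tied to k this way. Start at k = 2, θ = 145: P(X<315) ≈ 0.639.
Too low — raise k to concentrate. Iterating converges to k ≈ 9.03.
Then θ = 145/(9.03−1) ≈ 18.1.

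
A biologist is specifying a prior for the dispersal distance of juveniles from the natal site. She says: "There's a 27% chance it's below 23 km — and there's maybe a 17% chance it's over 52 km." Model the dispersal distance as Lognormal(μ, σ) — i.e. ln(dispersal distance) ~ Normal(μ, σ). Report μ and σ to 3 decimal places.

If T ~ Lognormal(μ,σ) then ln T ~ Normal(μ,σ), so the p-quantile of ln T is μ + z_p·σ.
ln(23) = 3.135 and ln(52) = 3.951; z_{0.27} = -0.6128, z_{0.83} = 0.9542.
σ = (3.951 − 3.135)/(0.9542 − (-0.6128)) = 0.521.
μ = 3.135 − (-0.6128)·0.521 = 3.455.

μ ≈ 3.455, σ ≈ 0.521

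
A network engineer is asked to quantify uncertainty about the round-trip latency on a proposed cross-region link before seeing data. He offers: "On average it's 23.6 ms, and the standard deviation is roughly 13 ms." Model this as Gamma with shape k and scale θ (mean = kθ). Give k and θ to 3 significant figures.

k ≈ 3.3, θ ≈ 7.16

For Gamma(k, scale θ): mean = kθ, variance = kθ², so CV = 1/√k.
CV = SD/mean = 13/23.6 = 0.5508, hence k = 1/CV² = 3.3.
Then θ = mean/k = 23.6/3.3 = 7.16.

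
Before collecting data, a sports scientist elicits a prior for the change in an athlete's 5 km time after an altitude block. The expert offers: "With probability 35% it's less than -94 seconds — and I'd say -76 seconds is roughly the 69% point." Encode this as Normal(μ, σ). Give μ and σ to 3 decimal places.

μ = -86.129, σ = 20.427

For Normal(μ,σ), the p-quantile is μ + z_p·σ. Here z_{0.35} = -0.3853, z_{0.69} = 0.4959.
So -94 = μ − 0.3853σ and -76 = μ + 0.4959σ.
Subtracting: σ = (-76 − -94)/(0.4959 − (-0.3853)) = 20.427.
Then μ = -94 − (-0.3853)·20.427 = -86.129.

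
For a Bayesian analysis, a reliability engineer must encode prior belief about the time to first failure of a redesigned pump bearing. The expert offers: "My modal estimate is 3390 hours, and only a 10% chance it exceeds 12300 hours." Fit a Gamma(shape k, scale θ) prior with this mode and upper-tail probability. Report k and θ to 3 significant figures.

Gamma(k,θ) with k>1 has mode (k−1)θ, so θ = 3390/(k−1).
Need P(X < 12300) = 0.9 with θ tied to k this way. Start at k = 2, θ = 3390: P(X<12300) ≈ 0.877.
Too low — raise k to concentrate. Iterating converges to k ≈ 2.12.
Then θ = 3390/(2.12−1) ≈ 3020.

k ≈ 2.12, θ ≈ 3020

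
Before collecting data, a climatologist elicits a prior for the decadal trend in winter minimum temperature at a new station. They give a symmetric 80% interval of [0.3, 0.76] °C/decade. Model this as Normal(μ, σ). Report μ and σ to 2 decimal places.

A symmetric 80% interval runs μ ± z·σ with z = 1.282.
Half-width = 0.23, so σ = 0.23/1.282 = 0.18.
μ is the interval midpoint, 0.53.

μ = 0.53, σ = 0.18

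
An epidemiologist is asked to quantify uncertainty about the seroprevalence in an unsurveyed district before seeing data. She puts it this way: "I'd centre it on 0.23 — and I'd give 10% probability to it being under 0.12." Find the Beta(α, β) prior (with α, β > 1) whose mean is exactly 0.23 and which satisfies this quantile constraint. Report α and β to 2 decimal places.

With mean 0.23 fixed, write α = 0.23s, β = 0.77s where s = α+β.
Need P(θ < 0.12) = 0.1 under Beta(0.23s, 0.77s). Normal approximation: (q−m)/√(m(1−m)/s) ≈ z_{0.1} = -1.28, so s ≈ 0.23·0.77·(-1.28)²/(0.12−0.23)² = 24.0.
At s = 24.0: P(θ<0.12) ≈ 0.082. Adjusting to match 0.1 gives s ≈ 20.78.
So α = 0.23·20.78 ≈ 4.78, β = 0.77·20.78 ≈ 16.00.

α ≈ 4.78, β ≈ 16.00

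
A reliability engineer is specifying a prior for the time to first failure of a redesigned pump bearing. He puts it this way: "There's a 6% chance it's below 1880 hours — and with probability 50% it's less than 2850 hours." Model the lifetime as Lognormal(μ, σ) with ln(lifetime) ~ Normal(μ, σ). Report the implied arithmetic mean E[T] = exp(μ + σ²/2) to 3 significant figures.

If T ~ Lognormal(μ,σ) then ln T ~ Normal(μ,σ), so the p-quantile of ln T is μ + z_p·σ.
ln(1880) = 7.539 and ln(2850) = 7.955; z_{0.06} = -1.555, z_{0.5} = 0.
σ = (7.955 − 7.539)/(0 − (-1.555)) = 0.268.
μ = 7.539 − (-1.555)·0.268 = 7.955.
E[T] = exp(μ + σ²/2) = exp(7.955 + 0.0358) = 2950 hours.

E[T] ≈ 2950 hours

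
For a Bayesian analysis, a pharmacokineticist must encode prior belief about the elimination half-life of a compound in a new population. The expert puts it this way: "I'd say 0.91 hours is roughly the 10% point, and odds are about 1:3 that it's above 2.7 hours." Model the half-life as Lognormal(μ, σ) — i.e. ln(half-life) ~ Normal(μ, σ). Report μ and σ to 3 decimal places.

μ ≈ 0.618, σ ≈ 0.556

If T ~ Lognormal(μ,σ) then ln T ~ Normal(μ,σ), so the p-quantile of ln T is μ + z_p·σ.
ln(0.91) = -0.09431 and ln(2.7) = 0.9933; z_{0.1} = -1.282, z_{0.75} = 0.6745.
σ = (0.9933 − -0.09431)/(0.6745 − (-1.282)) = 0.556.
μ = -0.09431 − (-1.282)·0.556 = 0.618.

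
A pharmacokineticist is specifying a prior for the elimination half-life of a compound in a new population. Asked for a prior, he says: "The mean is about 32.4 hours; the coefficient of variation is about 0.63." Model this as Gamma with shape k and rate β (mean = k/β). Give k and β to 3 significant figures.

For Gamma(k, rate β): mean = k/β, variance = k/β², so CV = 1/√k.
CV = 0.63, hence k = 1/CV² = 2.52.
Then β = k/mean = 2.52/32.4 = 0.0778.

k ≈ 2.52, β ≈ 0.0778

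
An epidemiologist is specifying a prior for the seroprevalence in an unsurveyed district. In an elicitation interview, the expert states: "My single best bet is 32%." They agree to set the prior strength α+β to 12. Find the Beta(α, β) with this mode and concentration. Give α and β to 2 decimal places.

α = 4.20, β = 7.80

For α,β > 1 the Beta mode is (α−1)/(α+β−2). With α+β = 12, the mode is (α−1)/10.
Set (α−1)/10 = 0.32 → α = 1 + 0.32·10 = 4.20.
β = 12 − α = 7.80.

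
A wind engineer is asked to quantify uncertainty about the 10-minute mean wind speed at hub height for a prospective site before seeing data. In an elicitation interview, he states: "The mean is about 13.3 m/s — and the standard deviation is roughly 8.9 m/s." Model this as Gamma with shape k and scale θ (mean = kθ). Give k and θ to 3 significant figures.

k ≈ 2.23, θ ≈ 5.96

For Gamma(k, scale θ): mean = kθ, variance = kθ², so CV = 1/√k.
CV = SD/mean = 8.9/13.3 = 0.6692, hence k = 1/CV² = 2.23.
Then θ = mean/k = 13.3/2.23 = 5.96.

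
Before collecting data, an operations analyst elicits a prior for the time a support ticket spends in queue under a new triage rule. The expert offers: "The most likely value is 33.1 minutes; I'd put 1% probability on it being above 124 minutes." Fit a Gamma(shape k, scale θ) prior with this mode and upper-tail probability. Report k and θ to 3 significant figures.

k ≈ 3.44, θ ≈ 13.6

Gamma(k,θ) with k>1 has mode (k−1)θ, so θ = 33.1/(k−1).
Need P(X < 124) = 0.99 with θ tied to k this way. Start at k = 2, θ = 33.1: P(X<124) ≈ 0.888.
Too low — raise k to concentrate. Iterating converges to k ≈ 3.44.
Then θ = 33.1/(3.44−1) ≈ 13.6.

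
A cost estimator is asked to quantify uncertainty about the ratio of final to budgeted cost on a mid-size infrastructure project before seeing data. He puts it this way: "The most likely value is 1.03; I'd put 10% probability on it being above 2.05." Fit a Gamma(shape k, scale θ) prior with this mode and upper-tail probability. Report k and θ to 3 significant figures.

k ≈ 5.05, θ ≈ 0.255

Gamma(k,θ) with k>1 has mode (k−1)θ, so θ = 1.03/(k−1).
Need P(X < 2.05) = 0.9 with θ tied to k this way. Start at k = 2, θ = 1.03: P(X<2.05) ≈ 0.591.
Too low — raise k to concentrate. Iterating converges to k ≈ 5.05.
Then θ = 1.03/(5.05−1) ≈ 0.255.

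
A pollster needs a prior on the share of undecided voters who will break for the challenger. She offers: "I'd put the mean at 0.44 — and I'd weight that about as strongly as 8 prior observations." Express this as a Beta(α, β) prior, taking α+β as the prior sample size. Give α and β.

α = 3.52, β = 4.48

Under the effective-sample-size interpretation, Beta(α, β) has prior mean α/(α+β) and prior sample size α+β.
So α+β = 8 and α/(α+β) = 0.44, giving α = 0.44·8 = 3.52 and β = 8 − 3.52 = 4.48.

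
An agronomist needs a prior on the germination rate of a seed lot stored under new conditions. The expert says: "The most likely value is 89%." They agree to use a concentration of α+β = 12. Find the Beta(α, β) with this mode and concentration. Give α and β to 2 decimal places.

For α,β > 1 the Beta mode is (α−1)/(α+β−2). With α+β = 12, the mode is (α−1)/10.
Set (α−1)/10 = 0.89 → α = 1 + 0.89·10 = 9.90.
β = 12 − α = 2.10.

α = 9.90, β = 2.10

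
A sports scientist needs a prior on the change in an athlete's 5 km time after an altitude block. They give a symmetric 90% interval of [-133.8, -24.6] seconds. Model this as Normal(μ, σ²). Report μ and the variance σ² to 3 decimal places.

μ = -79.200, σ² = 1101.871

A symmetric 90% interval runs μ ± z·σ with z = 1.645.
Half-width = 54.6, so σ = 54.6/1.645 = 33.1944 and σ² = 1101.871.
μ is the interval midpoint, -79.200.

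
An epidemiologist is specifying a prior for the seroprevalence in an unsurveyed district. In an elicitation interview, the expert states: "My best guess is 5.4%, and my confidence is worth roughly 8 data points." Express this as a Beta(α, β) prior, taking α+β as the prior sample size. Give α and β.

α = 0.432, β = 7.568

Under the effective-sample-size interpretation, Beta(α, β) has prior mean α/(α+β) and prior sample size α+β.
So α+β = 8 and α/(α+β) = 0.054, giving α = 0.054·8 = 0.432 and β = 8 − 0.432 = 7.568.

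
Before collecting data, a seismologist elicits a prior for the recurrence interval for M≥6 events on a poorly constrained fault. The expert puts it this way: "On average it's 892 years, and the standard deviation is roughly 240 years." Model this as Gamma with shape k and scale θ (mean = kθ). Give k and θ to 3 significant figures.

For Gamma(k, scale θ): mean = kθ, variance = kθ², so CV = 1/√k.
CV = SD/mean = 240/892 = 0.2691, hence k = 1/CV² = 13.8.
Then θ = mean/k = 892/13.8 = 64.6.

k ≈ 13.8, θ ≈ 64.6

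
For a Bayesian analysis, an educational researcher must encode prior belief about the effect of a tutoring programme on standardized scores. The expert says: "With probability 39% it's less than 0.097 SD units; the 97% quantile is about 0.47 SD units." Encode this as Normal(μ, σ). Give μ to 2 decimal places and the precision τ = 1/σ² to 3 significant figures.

For Normal(μ,σ), the p-quantile is μ + z_p·σ. Here z_{0.39} = -0.2793, z_{0.97} = 1.881.
So 0.097 = μ − 0.2793σ and 0.47 = μ + 1.881σ.
Subtracting: σ = (0.47 − 0.097)/(1.881 − (-0.2793)) = 0.17.
Then μ = 0.097 − (-0.2793)·0.17 = 0.15.
Precision τ = 1/σ² = 1/0.1727² = 33.5.

μ = 0.15, τ = 33.5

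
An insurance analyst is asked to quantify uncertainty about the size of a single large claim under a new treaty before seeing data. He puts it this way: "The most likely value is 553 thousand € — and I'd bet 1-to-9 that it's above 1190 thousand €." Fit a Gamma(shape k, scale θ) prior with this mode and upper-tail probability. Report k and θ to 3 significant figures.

k ≈ 4.27, θ ≈ 169

Gamma(k,θ) with k>1 has mode (k−1)θ, so θ = 553/(k−1).
Need P(X < 1190) = 0.9 with θ tied to k this way. Start at k = 2, θ = 553: P(X<1190) ≈ 0.634.
Too low — raise k to concentrate. Iterating converges to k ≈ 4.27.
Then θ = 553/(4.27−1) ≈ 169.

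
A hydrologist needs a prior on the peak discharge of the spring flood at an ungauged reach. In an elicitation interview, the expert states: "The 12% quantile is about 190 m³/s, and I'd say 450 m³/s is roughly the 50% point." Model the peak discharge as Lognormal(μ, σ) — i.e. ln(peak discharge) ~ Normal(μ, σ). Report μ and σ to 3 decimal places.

μ ≈ 6.109, σ ≈ 0.734

If T ~ Lognormal(μ,σ) then ln T ~ Normal(μ,σ), so the p-quantile of ln T is μ + z_p·σ.
ln(190) = 5.247 and ln(450) = 6.109; z_{0.12} = -1.175, z_{0.5} = 0.
σ = (6.109 − 5.247)/(0 − (-1.175)) = 0.734.
μ = 5.247 − (-1.175)·0.734 = 6.109.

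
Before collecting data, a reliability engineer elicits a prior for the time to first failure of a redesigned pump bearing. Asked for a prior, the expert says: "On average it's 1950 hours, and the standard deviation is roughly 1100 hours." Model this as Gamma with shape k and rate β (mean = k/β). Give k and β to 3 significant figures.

k ≈ 3.14, β ≈ 0.00161

For Gamma(k, rate β): mean = k/β, variance = k/β², so CV = 1/√k.
CV = SD/mean = 1100/1950 = 0.5641, hence k = 1/CV² = 3.14.
Then β = k/mean = 3.14/1950 = 0.00161.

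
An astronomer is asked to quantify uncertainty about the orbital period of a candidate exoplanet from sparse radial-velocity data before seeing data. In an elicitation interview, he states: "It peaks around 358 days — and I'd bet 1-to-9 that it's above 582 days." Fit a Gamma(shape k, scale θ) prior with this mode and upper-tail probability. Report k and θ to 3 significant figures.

Gamma(k,θ) with k>1 has mode (k−1)θ, so θ = 358/(k−1).
Need P(X < 582) = 0.9 with θ tied to k this way. Start at k = 2, θ = 358: P(X<582) ≈ 0.483.
Too low — raise k to concentrate. Iterating converges to k ≈ 8.97.
Then θ = 358/(8.97−1) ≈ 44.9.

k ≈ 8.97, θ ≈ 44.9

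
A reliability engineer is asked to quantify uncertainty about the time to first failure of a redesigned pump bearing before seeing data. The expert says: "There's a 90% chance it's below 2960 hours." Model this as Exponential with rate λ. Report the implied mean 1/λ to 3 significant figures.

P(T < 2960.0) = 1 − e^(−λ·2960.0) = 0.9, so λ = −ln(1−0.9)/2960.0 = −ln(0.1)/2960.0 = 0.000778.
Mean = 1/λ = 1290 hours.

mean ≈ 1290 hours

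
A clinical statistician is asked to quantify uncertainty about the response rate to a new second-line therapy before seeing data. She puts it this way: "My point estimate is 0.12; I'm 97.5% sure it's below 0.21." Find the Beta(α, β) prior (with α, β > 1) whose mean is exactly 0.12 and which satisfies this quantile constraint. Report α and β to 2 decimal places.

With mean 0.12 fixed, write α = 0.12s, β = 0.88s where s = α+β.
Need P(θ < 0.21) = 0.975 under Beta(0.12s, 0.88s). Normal approximation: (q−m)/√(m(1−m)/s) ≈ z_{0.975} = 1.96, so s ≈ 0.12·0.88·(1.96)²/(0.21−0.12)² = 50.1.
At s = 50.1: P(θ<0.21) ≈ 0.961. Adjusting to match 0.975 gives s ≈ 63.15.
So α = 0.12·63.15 ≈ 7.58, β = 0.88·63.15 ≈ 55.58.

α ≈ 7.58, β ≈ 55.58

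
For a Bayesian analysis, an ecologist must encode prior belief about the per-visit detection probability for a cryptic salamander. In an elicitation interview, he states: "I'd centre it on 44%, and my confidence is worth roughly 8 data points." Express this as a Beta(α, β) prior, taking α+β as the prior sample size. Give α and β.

α = 3.52, β = 4.48

Under the effective-sample-size interpretation, Beta(α, β) has prior mean α/(α+β) and prior sample size α+β.
So α+β = 8 and α/(α+β) = 0.44, giving α = 0.44·8 = 3.52 and β = 8 − 3.52 = 4.48.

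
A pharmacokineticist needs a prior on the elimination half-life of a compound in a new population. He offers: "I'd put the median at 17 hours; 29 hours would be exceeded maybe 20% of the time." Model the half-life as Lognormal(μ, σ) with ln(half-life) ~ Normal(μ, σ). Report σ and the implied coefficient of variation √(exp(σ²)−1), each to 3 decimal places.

σ ≈ 0.635, CV ≈ 0.704

If T ~ Lognormal(μ,σ) then ln T ~ Normal(μ,σ), so the p-quantile of ln T is μ + z_p·σ.
ln(17) = 2.833 and ln(29) = 3.367; z_{0.5} = 0, z_{0.8} = 0.8416.
σ = (3.367 − 2.833)/(0.8416 − (0)) = 0.635.
μ = 2.833 − (0)·0.635 = 2.833.
CV = √(exp(σ²)−1) = √(exp(0.4027)−1) = 0.704.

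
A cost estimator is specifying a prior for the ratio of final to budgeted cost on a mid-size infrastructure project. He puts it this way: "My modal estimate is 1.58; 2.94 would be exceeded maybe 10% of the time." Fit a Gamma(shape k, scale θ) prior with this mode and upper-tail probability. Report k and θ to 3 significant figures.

k ≈ 5.95, θ ≈ 0.319

Gamma(k,θ) with k>1 has mode (k−1)θ, so θ = 1.58/(k−1).
Need P(X < 2.94) = 0.9 with θ tied to k this way. Start at k = 2, θ = 1.58: P(X<2.94) ≈ 0.555.
Too low — raise k to concentrate. Iterating converges to k ≈ 5.95.
Then θ = 1.58/(5.95−1) ≈ 0.319.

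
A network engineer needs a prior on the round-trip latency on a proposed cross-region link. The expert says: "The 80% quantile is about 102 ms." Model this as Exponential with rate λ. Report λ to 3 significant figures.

P(T < 102.0) = 1 − e^(−λ·102.0) = 0.8, so λ = −ln(1−0.8)/102.0 = −ln(0.2)/102.0 = 0.0158.

λ ≈ 0.0158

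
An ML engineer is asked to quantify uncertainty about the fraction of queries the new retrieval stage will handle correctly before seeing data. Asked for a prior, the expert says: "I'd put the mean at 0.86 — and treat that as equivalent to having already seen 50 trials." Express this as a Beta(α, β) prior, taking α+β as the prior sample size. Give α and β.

α = 43, β = 7

Under the effective-sample-size interpretation, Beta(α, β) has prior mean α/(α+β) and prior sample size α+β.
So α+β = 50 and α/(α+β) = 0.86, giving α = 0.86·50 = 43 and β = 50 − 43 = 7.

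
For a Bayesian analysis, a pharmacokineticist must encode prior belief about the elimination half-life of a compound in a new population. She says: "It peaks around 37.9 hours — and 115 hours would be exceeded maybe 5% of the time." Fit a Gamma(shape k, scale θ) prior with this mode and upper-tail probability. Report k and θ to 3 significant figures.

Gamma(k,θ) with k>1 has mode (k−1)θ, so θ = 37.9/(k−1).
Need P(X < 115) = 0.95 with θ tied to k this way. Start at k = 2, θ = 37.9: P(X<115) ≈ 0.806.
Too low — raise k to concentrate. Iterating converges to k ≈ 3.15.
Then θ = 37.9/(3.15−1) ≈ 17.7.

k ≈ 3.15, θ ≈ 17.7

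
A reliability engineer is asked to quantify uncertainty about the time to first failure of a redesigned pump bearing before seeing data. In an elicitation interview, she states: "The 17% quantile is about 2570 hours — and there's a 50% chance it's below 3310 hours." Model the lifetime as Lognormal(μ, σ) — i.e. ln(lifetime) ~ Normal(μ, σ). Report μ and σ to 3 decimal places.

If T ~ Lognormal(μ,σ) then ln T ~ Normal(μ,σ), so the p-quantile of ln T is μ + z_p·σ.
ln(2570) = 7.852 and ln(3310) = 8.105; z_{0.17} = -0.9542, z_{0.5} = 0.
σ = (8.105 − 7.852)/(0 − (-0.9542)) = 0.265.
μ = 7.852 − (-0.9542)·0.265 = 8.105.

μ ≈ 8.105, σ ≈ 0.265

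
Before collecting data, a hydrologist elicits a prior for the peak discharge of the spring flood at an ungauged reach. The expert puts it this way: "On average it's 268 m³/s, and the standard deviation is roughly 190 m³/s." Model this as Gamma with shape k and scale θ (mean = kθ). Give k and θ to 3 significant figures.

k ≈ 1.99, θ ≈ 135

For Gamma(k, scale θ): mean = kθ, variance = kθ², so CV = 1/√k.
CV = SD/mean = 190/268 = 0.709, hence k = 1/CV² = 1.99.
Then θ = mean/k = 268/1.99 = 135.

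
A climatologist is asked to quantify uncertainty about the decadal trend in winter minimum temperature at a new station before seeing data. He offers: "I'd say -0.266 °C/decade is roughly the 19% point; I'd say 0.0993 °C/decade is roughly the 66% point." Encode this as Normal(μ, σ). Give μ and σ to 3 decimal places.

μ = -0.017, σ = 0.283

The p-quantile of Normal(μ,σ) is μ + z_p·σ, with z_{0.19} = -0.8779 and z_{0.66} = 0.4125.
Eliminate σ: μ = (z₂·x₁ − z₁·x₂)/(z₂ − z₁) = (0.4125·-0.266 − (-0.8779)·0.0993)/1.29 = -0.017.
Then σ = (x₂ − x₁)/(z₂ − z₁) = (0.0993 − -0.266)/1.29 = 0.283.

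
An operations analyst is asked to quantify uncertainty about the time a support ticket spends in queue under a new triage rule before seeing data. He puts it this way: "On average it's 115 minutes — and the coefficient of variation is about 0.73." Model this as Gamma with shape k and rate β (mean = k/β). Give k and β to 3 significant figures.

k ≈ 1.88, β ≈ 0.0163

For Gamma(k, rate β): mean = k/β, variance = k/β², so CV = 1/√k.
CV = 0.73, hence k = 1/CV² = 1.88.
Then β = k/mean = 1.88/115 = 0.0163.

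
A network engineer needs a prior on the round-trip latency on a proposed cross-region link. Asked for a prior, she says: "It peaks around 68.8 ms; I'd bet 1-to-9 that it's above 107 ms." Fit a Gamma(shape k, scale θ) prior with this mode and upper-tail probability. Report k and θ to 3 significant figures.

Gamma(k,θ) with k>1 has mode (k−1)θ, so θ = 68.8/(k−1).
Need P(X < 107) = 0.9 with θ tied to k this way. Start at k = 2, θ = 68.8: P(X<107) ≈ 0.460.
Too low — raise k to concentrate. Iterating converges to k ≈ 10.6.
Then θ = 68.8/(10.6−1) ≈ 7.17.

k ≈ 10.6, θ ≈ 7.17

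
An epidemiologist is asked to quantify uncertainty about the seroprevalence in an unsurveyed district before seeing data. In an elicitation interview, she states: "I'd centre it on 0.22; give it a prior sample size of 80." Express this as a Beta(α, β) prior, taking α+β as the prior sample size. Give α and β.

α = 17.6, β = 62.4

Under the effective-sample-size interpretation, Beta(α, β) has prior mean α/(α+β) and prior sample size α+β.
So α+β = 80 and α/(α+β) = 0.22, giving α = 0.22·80 = 17.6 and β = 80 − 17.6 = 62.4.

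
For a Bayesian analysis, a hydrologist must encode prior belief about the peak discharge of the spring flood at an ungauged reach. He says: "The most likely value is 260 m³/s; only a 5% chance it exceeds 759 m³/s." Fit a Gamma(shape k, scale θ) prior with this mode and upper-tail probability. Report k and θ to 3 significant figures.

Gamma(k,θ) with k>1 has mode (k−1)θ, so θ = 260/(k−1).
Need P(X < 759) = 0.95 with θ tied to k this way. Start at k = 2, θ = 260: P(X<759) ≈ 0.788.
Too low — raise k to concentrate. Iterating converges to k ≈ 3.32.
Then θ = 260/(3.32−1) ≈ 112.

k ≈ 3.32, θ ≈ 112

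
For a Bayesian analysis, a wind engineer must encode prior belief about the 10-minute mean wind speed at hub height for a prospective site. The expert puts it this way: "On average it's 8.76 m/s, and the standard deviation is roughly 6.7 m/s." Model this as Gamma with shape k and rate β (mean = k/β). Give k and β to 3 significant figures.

For Gamma(k, rate β): mean = k/β, variance = k/β², so CV = 1/√k.
CV = SD/mean = 6.7/8.76 = 0.7648, hence k = 1/CV² = 1.71.
Then β = k/mean = 1.71/8.76 = 0.195.

k ≈ 1.71, β ≈ 0.195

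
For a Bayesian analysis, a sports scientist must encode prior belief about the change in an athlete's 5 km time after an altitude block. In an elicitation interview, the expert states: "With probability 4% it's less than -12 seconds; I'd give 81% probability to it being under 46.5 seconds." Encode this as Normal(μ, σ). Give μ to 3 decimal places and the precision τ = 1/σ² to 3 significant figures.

For Normal(μ,σ), the p-quantile is μ + z_p·σ. Here z_{0.04} = -1.751, z_{0.81} = 0.8779.
So -12 = μ − 1.751σ and 46.5 = μ + 0.8779σ.
Subtracting: σ = (46.5 − -12)/(0.8779 − (-1.751)) = 22.255.
Then μ = -12 − (-1.751)·22.255 = 26.962.
Precision τ = 1/σ² = 1/22.26² = 0.00202.

μ = 26.962, τ = 0.00202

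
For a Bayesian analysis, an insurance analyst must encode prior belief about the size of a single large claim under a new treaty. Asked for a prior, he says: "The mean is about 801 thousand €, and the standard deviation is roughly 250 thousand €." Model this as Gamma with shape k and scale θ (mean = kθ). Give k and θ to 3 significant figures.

k ≈ 10.3, θ ≈ 78

For Gamma(k, scale θ): mean = kθ, variance = kθ², so CV = 1/√k.
CV = SD/mean = 250/801 = 0.3121, hence k = 1/CV² = 10.3.
Then θ = mean/k = 801/10.3 = 78.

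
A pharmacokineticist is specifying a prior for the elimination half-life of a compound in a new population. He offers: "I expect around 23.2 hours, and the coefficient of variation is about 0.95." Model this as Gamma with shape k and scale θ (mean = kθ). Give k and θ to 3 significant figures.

k ≈ 1.11, θ ≈ 20.9

For Gamma(k, scale θ): mean = kθ, variance = kθ², so CV = 1/√k.
CV = 0.95, hence k = 1/CV² = 1.11.
Then θ = mean/k = 23.2/1.11 = 20.9.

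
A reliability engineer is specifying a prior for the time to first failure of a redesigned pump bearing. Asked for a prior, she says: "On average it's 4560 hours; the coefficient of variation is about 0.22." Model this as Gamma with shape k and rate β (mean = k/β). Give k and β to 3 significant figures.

For Gamma(k, rate β): mean = k/β, variance = k/β², so CV = 1/√k.
CV = 0.22, hence k = 1/CV² = 20.7.
Then β = k/mean = 20.7/4560 = 0.00453.

k ≈ 20.7, β ≈ 0.00453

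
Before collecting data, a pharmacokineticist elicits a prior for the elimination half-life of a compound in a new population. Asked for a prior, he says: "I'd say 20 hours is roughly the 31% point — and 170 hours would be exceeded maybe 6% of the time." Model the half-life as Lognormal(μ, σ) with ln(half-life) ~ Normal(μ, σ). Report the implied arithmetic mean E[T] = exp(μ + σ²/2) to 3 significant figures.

If T ~ Lognormal(μ,σ) then ln T ~ Normal(μ,σ), so the p-quantile of ln T is μ + z_p·σ.
ln(20) = 2.996 and ln(170) = 5.136; z_{0.31} = -0.4959, z_{0.94} = 1.555.
σ = (5.136 − 2.996)/(1.555 − (-0.4959)) = 1.044.
μ = 2.996 − (-0.4959)·1.044 = 3.513.
E[T] = exp(μ + σ²/2) = exp(3.513 + 0.5446) = 57.8 hours.

E[T] ≈ 57.8 hours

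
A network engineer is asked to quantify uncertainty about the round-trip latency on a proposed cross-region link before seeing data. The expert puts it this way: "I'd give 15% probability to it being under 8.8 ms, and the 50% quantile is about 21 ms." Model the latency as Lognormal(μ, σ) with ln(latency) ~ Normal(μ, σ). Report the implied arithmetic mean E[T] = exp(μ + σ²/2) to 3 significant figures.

E[T] ≈ 29.9 ms

If T ~ Lognormal(μ,σ) then ln T ~ Normal(μ,σ), so the p-quantile of ln T is μ + z_p·σ.
ln(8.8) = 2.175 and ln(21) = 3.045; z_{0.15} = -1.036, z_{0.5} = 0.
σ = (3.045 − 2.175)/(0 − (-1.036)) = 0.839.
μ = 2.175 − (-1.036)·0.839 = 3.045.
E[T] = exp(μ + σ²/2) = exp(3.045 + 0.3521) = 29.9 ms.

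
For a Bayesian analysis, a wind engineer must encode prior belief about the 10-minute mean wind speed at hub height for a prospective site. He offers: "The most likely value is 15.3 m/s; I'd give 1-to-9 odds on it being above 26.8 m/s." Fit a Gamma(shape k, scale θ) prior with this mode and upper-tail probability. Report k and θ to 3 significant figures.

Gamma(k,θ) with k>1 has mode (k−1)θ, so θ = 15.3/(k−1).
Need P(X < 26.8) = 0.9 with θ tied to k this way. Start at k = 2, θ = 15.3: P(X<26.8) ≈ 0.523.
Too low — raise k to concentrate. Iterating converges to k ≈ 7.04.
Then θ = 15.3/(7.04−1) ≈ 2.53.

k ≈ 7.04, θ ≈ 2.53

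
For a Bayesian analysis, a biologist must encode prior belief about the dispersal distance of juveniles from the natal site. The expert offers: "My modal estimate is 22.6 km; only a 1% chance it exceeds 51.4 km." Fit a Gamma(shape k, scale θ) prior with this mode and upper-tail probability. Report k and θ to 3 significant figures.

Gamma(k,θ) with k>1 has mode (k−1)θ, so θ = 22.6/(k−1).
Need P(X < 51.4) = 0.99 with θ tied to k this way. Start at k = 2, θ = 22.6: P(X<51.4) ≈ 0.663.
Too low — raise k to concentrate. Iterating converges to k ≈ 8.09.
Then θ = 22.6/(8.09−1) ≈ 3.19.

k ≈ 8.09, θ ≈ 3.19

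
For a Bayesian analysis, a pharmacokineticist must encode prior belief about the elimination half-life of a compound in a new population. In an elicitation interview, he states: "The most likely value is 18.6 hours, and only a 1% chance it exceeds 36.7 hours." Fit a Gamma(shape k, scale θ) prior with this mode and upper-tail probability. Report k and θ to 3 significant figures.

Gamma(k,θ) with k>1 has mode (k−1)θ, so θ = 18.6/(k−1).
Need P(X < 36.7) = 0.99 with θ tied to k this way. Start at k = 2, θ = 18.6: P(X<36.7) ≈ 0.587.
Too low — raise k to concentrate. Iterating converges to k ≈ 11.7.
Then θ = 18.6/(11.7−1) ≈ 1.74.

k ≈ 11.7, θ ≈ 1.74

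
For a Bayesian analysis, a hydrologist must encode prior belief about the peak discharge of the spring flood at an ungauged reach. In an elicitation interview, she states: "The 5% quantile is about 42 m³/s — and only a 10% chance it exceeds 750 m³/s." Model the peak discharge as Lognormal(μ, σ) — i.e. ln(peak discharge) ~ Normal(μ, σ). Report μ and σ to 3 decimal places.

μ ≈ 5.358, σ ≈ 0.985

If T ~ Lognormal(μ,σ) then ln T ~ Normal(μ,σ), so the p-quantile of ln T is μ + z_p·σ.
ln(42) = 3.738 and ln(750) = 6.62; z_{0.05} = -1.645, z_{0.9} = 1.282.
σ = (6.62 − 3.738)/(1.282 − (-1.645)) = 0.985.
μ = 3.738 − (-1.645)·0.985 = 5.358.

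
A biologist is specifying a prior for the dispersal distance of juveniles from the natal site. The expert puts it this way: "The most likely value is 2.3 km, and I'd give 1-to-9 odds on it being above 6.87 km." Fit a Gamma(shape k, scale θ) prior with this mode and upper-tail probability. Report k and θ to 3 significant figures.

k ≈ 2.59, θ ≈ 1.45

Gamma(k,θ) with k>1 has mode (k−1)θ, so θ = 2.3/(k−1).
Need P(X < 6.87) = 0.9 with θ tied to k this way. Start at k = 2, θ = 2.3: P(X<6.87) ≈ 0.799.
Too low — raise k to concentrate. Iterating converges to k ≈ 2.59.
Then θ = 2.3/(2.59−1) ≈ 1.45.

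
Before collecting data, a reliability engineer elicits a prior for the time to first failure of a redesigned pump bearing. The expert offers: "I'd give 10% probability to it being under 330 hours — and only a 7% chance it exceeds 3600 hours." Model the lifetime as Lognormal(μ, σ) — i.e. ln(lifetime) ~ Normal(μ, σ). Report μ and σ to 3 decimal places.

If T ~ Lognormal(μ,σ) then ln T ~ Normal(μ,σ), so the p-quantile of ln T is μ + z_p·σ.
ln(330) = 5.799 and ln(3600) = 8.189; z_{0.1} = -1.282, z_{0.93} = 1.476.
σ = (8.189 − 5.799)/(1.476 − (-1.282)) = 0.867.
μ = 5.799 − (-1.282)·0.867 = 6.910.

μ ≈ 6.910, σ ≈ 0.867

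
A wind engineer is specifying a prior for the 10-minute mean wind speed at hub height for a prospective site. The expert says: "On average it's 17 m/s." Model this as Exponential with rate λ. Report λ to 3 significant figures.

Exponential mean = 1/λ, so λ = 1/17.0 = 0.0588.

λ ≈ 0.0588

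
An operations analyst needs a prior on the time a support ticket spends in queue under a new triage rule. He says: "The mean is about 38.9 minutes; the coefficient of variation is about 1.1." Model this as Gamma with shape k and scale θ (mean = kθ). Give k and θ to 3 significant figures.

For Gamma(k, scale θ): mean = kθ, variance = kθ², so CV = 1/√k.
CV = 1.1, hence k = 1/CV² = 0.826.
Then θ = mean/k = 38.9/0.826 = 47.1.

k ≈ 0.826, θ ≈ 47.1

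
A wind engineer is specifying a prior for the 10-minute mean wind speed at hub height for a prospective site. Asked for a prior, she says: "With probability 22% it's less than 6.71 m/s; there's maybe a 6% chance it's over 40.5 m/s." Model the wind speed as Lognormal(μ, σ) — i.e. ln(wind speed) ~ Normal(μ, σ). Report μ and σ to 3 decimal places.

If T ~ Lognormal(μ,σ) then ln T ~ Normal(μ,σ), so the p-quantile of ln T is μ + z_p·σ.
ln(6.71) = 1.904 and ln(40.5) = 3.701; z_{0.22} = -0.7722, z_{0.94} = 1.555.
σ = (3.701 − 1.904)/(1.555 − (-0.7722)) = 0.773.
μ = 1.904 − (-0.7722)·0.773 = 2.500.

μ ≈ 2.500, σ ≈ 0.773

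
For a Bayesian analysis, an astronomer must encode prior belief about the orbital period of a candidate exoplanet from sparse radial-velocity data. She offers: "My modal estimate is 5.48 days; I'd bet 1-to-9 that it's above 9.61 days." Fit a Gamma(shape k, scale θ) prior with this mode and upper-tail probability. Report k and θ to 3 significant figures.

k ≈ 7.02, θ ≈ 0.91

Gamma(k,θ) with k>1 has mode (k−1)θ, so θ = 5.48/(k−1).
Need P(X < 9.61) = 0.9 with θ tied to k this way. Start at k = 2, θ = 5.48: P(X<9.61) ≈ 0.523.
Too low — raise k to concentrate. Iterating converges to k ≈ 7.02.
Then θ = 5.48/(7.02−1) ≈ 0.91.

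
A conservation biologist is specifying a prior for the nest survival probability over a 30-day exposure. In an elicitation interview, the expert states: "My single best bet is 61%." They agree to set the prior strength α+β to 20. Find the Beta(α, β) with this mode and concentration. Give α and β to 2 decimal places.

α = 11.98, β = 8.02

For α,β > 1 the Beta mode is (α−1)/(α+β−2). With α+β = 20, the mode is (α−1)/18.
Set (α−1)/18 = 0.61 → α = 1 + 0.61·18 = 11.98.
β = 20 − α = 8.02.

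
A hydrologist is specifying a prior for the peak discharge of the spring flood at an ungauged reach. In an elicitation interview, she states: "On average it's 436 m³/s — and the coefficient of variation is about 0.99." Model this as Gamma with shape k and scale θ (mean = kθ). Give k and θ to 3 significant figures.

For Gamma(k, scale θ): mean = kθ, variance = kθ², so CV = 1/√k.
CV = 0.99, hence k = 1/CV² = 1.02.
Then θ = mean/k = 436/1.02 = 427.

k ≈ 1.02, θ ≈ 427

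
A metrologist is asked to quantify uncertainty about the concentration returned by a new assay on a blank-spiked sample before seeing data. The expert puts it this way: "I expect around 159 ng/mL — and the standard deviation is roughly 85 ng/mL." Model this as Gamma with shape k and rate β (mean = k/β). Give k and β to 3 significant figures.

k ≈ 3.5, β ≈ 0.022

For Gamma(k, rate β): mean = k/β, variance = k/β², so CV = 1/√k.
CV = SD/mean = 85/159 = 0.5346, hence k = 1/CV² = 3.5.
Then β = k/mean = 3.5/159 = 0.022.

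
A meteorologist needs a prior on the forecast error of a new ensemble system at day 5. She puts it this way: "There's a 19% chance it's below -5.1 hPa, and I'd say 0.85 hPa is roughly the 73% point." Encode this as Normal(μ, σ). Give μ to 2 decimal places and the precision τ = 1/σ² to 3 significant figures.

μ = -1.60, τ = 0.0628

The p-quantile of Normal(μ,σ) is μ + z_p·σ, with z_{0.19} = -0.8779 and z_{0.73} = 0.6128.
Eliminate σ: μ = (z₂·x₁ − z₁·x₂)/(z₂ − z₁) = (0.6128·-5.1 − (-0.8779)·0.85)/1.491 = -1.60.
Then σ = (x₂ − x₁)/(z₂ − z₁) = (0.85 − -5.1)/1.491 = 3.99.
Precision τ = 1/σ² = 1/3.991² = 0.0628.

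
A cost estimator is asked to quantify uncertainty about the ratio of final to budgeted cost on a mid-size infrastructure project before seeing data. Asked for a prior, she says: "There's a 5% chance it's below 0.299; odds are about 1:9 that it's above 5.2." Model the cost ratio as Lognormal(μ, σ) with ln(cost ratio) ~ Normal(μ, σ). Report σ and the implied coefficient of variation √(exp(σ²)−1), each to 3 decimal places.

σ ≈ 0.976, CV ≈ 1.262

If T ~ Lognormal(μ,σ) then ln T ~ Normal(μ,σ), so the p-quantile of ln T is μ + z_p·σ.
ln(0.299) = -1.207 and ln(5.2) = 1.649; z_{0.05} = -1.645, z_{0.9} = 1.282.
σ = (1.649 − -1.207)/(1.282 − (-1.645)) = 0.976.
μ = -1.207 − (-1.645)·0.976 = 0.398.
CV = √(exp(σ²)−1) = √(exp(0.9524)−1) = 1.262.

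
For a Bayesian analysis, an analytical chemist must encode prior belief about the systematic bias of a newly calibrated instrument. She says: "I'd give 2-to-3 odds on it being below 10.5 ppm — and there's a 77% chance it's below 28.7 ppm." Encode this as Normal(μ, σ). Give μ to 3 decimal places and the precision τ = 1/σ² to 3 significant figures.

For Normal(μ,σ), the p-quantile is μ + z_p·σ. Here z_{0.4} = -0.2533, z_{0.77} = 0.7388.
So 10.5 = μ − 0.2533σ and 28.7 = μ + 0.7388σ.
Subtracting: σ = (28.7 − 10.5)/(0.7388 − (-0.2533)) = 18.343.
Then μ = 10.5 − (-0.2533)·18.343 = 15.147.
Precision τ = 1/σ² = 1/18.34² = 0.00297.

μ = 15.147, τ = 0.00297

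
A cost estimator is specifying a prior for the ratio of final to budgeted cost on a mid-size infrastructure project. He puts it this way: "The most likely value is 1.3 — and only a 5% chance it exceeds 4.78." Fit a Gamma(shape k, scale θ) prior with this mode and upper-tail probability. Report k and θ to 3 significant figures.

Gamma(k,θ) with k>1 has mode (k−1)θ, so θ = 1.3/(k−1).
Need P(X < 4.78) = 0.95 with θ tied to k this way. Start at k = 2, θ = 1.3: P(X<4.78) ≈ 0.882.
Too low — raise k to concentrate. Iterating converges to k ≈ 2.51.
Then θ = 1.3/(2.51−1) ≈ 0.861.

k ≈ 2.51, θ ≈ 0.861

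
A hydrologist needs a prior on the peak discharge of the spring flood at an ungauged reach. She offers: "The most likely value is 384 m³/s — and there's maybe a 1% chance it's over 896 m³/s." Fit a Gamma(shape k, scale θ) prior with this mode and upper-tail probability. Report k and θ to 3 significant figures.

Gamma(k,θ) with k>1 has mode (k−1)θ, so θ = 384/(k−1).
Need P(X < 896) = 0.99 with θ tied to k this way. Start at k = 2, θ = 384: P(X<896) ≈ 0.677.
Too low — raise k to concentrate. Iterating converges to k ≈ 7.63.
Then θ = 384/(7.63−1) ≈ 57.9.

k ≈ 7.63, θ ≈ 57.9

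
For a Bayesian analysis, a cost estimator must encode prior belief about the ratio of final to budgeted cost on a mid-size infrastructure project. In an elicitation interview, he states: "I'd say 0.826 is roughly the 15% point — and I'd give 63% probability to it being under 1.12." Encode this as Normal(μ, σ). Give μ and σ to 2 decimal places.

For Normal(μ,σ), the p-quantile is μ + z_p·σ. Here z_{0.15} = -1.036, z_{0.63} = 0.3319.
So 0.826 = μ − 1.036σ and 1.12 = μ + 0.3319σ.
Subtracting: σ = (1.12 − 0.826)/(0.3319 − (-1.036)) = 0.21.
Then μ = 0.826 − (-1.036)·0.21 = 1.05.

μ = 1.05, σ = 0.21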